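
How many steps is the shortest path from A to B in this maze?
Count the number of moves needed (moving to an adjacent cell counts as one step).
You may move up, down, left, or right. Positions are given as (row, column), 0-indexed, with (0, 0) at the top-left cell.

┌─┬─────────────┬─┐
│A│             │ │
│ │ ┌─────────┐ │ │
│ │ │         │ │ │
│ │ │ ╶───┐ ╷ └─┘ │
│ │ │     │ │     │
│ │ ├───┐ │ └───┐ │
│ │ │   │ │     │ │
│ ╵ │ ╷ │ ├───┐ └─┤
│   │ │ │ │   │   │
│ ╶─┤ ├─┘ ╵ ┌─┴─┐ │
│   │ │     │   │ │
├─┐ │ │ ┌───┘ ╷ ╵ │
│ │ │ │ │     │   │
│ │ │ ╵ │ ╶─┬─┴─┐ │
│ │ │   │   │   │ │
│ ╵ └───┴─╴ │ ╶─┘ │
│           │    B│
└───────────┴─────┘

Using BFS to find shortest path:
Start: (0, 0), End: (8, 8)
Path found:
(0,0) → (1,0) → (2,0) → (3,0) → (4,0) → (5,0) → (5,1) → (6,1) → (7,1) → (8,1) → (8,2) → (8,3) → (8,4) → (8,5) → (7,5) → (7,4) → (6,4) → (6,5) → (6,6) → (5,6) → (5,7) → (6,7) → (6,8) → (7,8) → (8,8)
Number of steps: 24

Solution:

┌─┬─────────────┬─┐
│A│             │ │
│ │ ┌─────────┐ │ │
│↓│ │         │ │ │
│ │ │ ╶───┐ ╷ └─┘ │
│↓│ │     │ │     │
│ │ ├───┐ │ └───┐ │
│↓│ │   │ │     │ │
│ ╵ │ ╷ │ ├───┐ └─┤
│↓  │ │ │ │   │   │
│ ╶─┤ ├─┘ ╵ ┌─┴─┐ │
│↳ ↓│ │     │↱ ↓│ │
├─┐ │ │ ┌───┘ ╷ ╵ │
│ │↓│ │ │↱ → ↑│↳ ↓│
│ │ │ ╵ │ ╶─┬─┴─┐ │
│ │↓│   │↑ ↰│   │↓│
│ ╵ └───┴─╴ │ ╶─┘ │
│  ↳ → → → ↑│    B│
└───────────┴─────┘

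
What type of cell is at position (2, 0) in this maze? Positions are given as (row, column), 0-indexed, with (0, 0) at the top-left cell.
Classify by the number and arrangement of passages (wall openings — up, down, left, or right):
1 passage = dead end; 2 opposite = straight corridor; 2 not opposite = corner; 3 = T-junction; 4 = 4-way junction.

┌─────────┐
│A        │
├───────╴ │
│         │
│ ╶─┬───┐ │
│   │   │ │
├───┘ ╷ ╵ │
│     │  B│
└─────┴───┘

Checking cell at (2, 0):
Number of passages: 2
Cell type: corner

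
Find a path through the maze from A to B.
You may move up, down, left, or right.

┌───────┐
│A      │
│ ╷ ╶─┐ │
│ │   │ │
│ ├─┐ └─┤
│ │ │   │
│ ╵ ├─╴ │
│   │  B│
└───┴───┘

Finding the shortest path through the maze:
Path length: 6 steps
Directions: right → down → right → down → right → down

Solution:

┌───────┐
│A ↓    │
│ ╷ ╶─┐ │
│ │↳ ↓│ │
│ ├─┐ └─┤
│ │ │↳ ↓│
│ ╵ ├─╴ │
│   │  B│
└───┴───┘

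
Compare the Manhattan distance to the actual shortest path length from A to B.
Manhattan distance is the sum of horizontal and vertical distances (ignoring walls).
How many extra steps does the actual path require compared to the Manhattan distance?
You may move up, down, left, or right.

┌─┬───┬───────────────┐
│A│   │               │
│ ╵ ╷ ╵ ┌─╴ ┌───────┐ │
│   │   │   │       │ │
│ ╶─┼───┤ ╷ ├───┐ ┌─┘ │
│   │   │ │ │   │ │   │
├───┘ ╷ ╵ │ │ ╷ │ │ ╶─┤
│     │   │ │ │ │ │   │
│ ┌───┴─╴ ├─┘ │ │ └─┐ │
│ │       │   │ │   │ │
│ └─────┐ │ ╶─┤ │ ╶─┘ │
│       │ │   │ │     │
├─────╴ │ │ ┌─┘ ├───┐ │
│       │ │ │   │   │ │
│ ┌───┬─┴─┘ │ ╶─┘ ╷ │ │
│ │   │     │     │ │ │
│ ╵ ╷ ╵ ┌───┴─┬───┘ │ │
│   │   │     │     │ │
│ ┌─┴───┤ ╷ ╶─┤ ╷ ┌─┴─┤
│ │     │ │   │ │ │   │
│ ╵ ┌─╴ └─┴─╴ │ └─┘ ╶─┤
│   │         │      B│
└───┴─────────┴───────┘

Manhattan distance: |10 - 0| + |10 - 0| = 20
Actual path length: 64
Extra steps: 64 - 20 = 44

Solution:

┌─┬───┬───────────────┐
│A│↱ ↓│↱ → ↓          │
│ ╵ ╷ ╵ ┌─╴ ┌───────┐ │
│↳ ↑│↳ ↑│↓ ↲│       │ │
│ ╶─┼───┤ ╷ ├───┐ ┌─┘ │
│   │↓ ↰│↓│ │↱ ↓│ │   │
├───┘ ╷ ╵ │ │ ╷ │ │ ╶─┤
│↓ ← ↲│↑ ↲│ │↑│↓│ │   │
│ ┌───┴─╴ ├─┘ │ │ └─┐ │
│↓│       │↱ ↑│↓│   │ │
│ └─────┐ │ ╶─┤ │ ╶─┘ │
│↳ → → ↓│ │↑  │↓│     │
├─────╴ │ │ ┌─┘ ├───┐ │
│↓ ← ← ↲│ │↑│↓ ↲│↱ ↓│ │
│ ┌───┬─┴─┘ │ ╶─┘ ╷ │ │
│↓│↱ ↓│↱ → ↑│↳ → ↑│↓│ │
│ ╵ ╷ ╵ ┌───┴─┬───┘ │ │
│↳ ↑│↳ ↑│     │↓ ← ↲│ │
│ ┌─┴───┤ ╷ ╶─┤ ╷ ┌─┴─┤
│ │     │ │   │↓│ │   │
│ ╵ ┌─╴ └─┴─╴ │ └─┘ ╶─┤
│   │         │↳ → → B│
└───┴─────────┴───────┘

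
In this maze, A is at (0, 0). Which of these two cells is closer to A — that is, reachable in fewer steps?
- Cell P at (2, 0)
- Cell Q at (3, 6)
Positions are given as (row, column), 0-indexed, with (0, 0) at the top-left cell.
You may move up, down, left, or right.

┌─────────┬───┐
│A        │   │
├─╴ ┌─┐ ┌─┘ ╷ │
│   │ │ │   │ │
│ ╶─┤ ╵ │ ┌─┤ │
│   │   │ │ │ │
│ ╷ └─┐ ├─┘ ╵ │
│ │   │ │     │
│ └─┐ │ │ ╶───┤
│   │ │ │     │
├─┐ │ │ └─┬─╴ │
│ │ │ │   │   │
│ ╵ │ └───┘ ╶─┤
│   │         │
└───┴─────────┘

Shortest path A → P at (2, 0): 4 steps
Shortest path A → Q at (3, 6): 21 steps

P is closer (4 steps vs 21 steps).

Path to P:

┌─────────┬───┐
│A ↓      │   │
├─╴ ┌─┐ ┌─┘ ╷ │
│↓ ↲│ │ │   │ │
│ ╶─┤ ╵ │ ┌─┤ │
│P  │   │ │ │ │
│ ╷ └─┐ ├─┘ ╵ │
│ │   │ │     │
│ └─┐ │ │ ╶───┤
│   │ │ │     │
├─┐ │ │ └─┬─╴ │
│ │ │ │   │   │
│ ╵ │ └───┘ ╶─┤
│   │         │
└───┴─────────┘

Path to Q:

┌─────────┬───┐
│A ↓      │   │
├─╴ ┌─┐ ┌─┘ ╷ │
│↓ ↲│ │ │   │ │
│ ╶─┤ ╵ │ ┌─┤ │
│↳ ↓│   │ │ │ │
│ ╷ └─┐ ├─┘ ╵ │
│ │↳ ↓│ │↱ → Q│
│ └─┐ │ │ ╶───┤
│   │↓│ │↑ ← ↰│
├─┐ │ │ └─┬─╴ │
│ │ │↓│   │↱ ↑│
│ ╵ │ └───┘ ╶─┤
│   │↳ → → ↑  │
└───┴─────────┘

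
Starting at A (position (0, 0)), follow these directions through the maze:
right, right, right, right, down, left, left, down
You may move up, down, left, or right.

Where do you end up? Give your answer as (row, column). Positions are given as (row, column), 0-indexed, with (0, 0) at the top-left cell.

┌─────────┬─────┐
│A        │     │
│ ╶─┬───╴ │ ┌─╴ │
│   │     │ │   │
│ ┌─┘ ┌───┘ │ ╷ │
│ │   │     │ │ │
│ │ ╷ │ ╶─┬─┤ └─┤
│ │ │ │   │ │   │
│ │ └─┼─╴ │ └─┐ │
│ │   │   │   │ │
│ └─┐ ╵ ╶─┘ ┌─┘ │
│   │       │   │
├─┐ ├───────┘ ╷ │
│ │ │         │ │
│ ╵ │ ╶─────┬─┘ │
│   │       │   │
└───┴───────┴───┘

Following directions step by step:
Start: (0, 0)
  right: (0, 0) → (0, 1)
  right: (0, 1) → (0, 2)
  right: (0, 2) → (0, 3)
  right: (0, 3) → (0, 4)
  down: (0, 4) → (1, 4)
  left: (1, 4) → (1, 3)
  left: (1, 3) → (1, 2)
  down: (1, 2) → (2, 2)
Final position: (2, 2)

Path taken:

┌─────────┬─────┐
│A → → → ↓│     │
│ ╶─┬───╴ │ ┌─╴ │
│   │↓ ← ↲│ │   │
│ ┌─┘ ┌───┘ │ ╷ │
│ │  B│     │ │ │
│ │ ╷ │ ╶─┬─┤ └─┤
│ │ │ │   │ │   │
│ │ └─┼─╴ │ └─┐ │
│ │   │   │   │ │
│ └─┐ ╵ ╶─┘ ┌─┘ │
│   │       │   │
├─┐ ├───────┘ ╷ │
│ │ │         │ │
│ ╵ │ ╶─────┬─┘ │
│   │       │   │
└───┴───────┴───┘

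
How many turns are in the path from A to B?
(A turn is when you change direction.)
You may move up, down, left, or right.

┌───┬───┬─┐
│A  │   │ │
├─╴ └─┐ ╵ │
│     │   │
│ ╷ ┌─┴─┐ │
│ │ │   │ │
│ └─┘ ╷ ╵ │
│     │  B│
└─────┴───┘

Directions: right, down, left, down, down, right, right, up, right, down, right
Number of turns: 8

Solution:

┌───┬───┬─┐
│A ↓│   │ │
├─╴ └─┐ ╵ │
│↓ ↲  │   │
│ ╷ ┌─┴─┐ │
│↓│ │↱ ↓│ │
│ └─┘ ╷ ╵ │
│↳ → ↑│↳ B│
└─────┴───┘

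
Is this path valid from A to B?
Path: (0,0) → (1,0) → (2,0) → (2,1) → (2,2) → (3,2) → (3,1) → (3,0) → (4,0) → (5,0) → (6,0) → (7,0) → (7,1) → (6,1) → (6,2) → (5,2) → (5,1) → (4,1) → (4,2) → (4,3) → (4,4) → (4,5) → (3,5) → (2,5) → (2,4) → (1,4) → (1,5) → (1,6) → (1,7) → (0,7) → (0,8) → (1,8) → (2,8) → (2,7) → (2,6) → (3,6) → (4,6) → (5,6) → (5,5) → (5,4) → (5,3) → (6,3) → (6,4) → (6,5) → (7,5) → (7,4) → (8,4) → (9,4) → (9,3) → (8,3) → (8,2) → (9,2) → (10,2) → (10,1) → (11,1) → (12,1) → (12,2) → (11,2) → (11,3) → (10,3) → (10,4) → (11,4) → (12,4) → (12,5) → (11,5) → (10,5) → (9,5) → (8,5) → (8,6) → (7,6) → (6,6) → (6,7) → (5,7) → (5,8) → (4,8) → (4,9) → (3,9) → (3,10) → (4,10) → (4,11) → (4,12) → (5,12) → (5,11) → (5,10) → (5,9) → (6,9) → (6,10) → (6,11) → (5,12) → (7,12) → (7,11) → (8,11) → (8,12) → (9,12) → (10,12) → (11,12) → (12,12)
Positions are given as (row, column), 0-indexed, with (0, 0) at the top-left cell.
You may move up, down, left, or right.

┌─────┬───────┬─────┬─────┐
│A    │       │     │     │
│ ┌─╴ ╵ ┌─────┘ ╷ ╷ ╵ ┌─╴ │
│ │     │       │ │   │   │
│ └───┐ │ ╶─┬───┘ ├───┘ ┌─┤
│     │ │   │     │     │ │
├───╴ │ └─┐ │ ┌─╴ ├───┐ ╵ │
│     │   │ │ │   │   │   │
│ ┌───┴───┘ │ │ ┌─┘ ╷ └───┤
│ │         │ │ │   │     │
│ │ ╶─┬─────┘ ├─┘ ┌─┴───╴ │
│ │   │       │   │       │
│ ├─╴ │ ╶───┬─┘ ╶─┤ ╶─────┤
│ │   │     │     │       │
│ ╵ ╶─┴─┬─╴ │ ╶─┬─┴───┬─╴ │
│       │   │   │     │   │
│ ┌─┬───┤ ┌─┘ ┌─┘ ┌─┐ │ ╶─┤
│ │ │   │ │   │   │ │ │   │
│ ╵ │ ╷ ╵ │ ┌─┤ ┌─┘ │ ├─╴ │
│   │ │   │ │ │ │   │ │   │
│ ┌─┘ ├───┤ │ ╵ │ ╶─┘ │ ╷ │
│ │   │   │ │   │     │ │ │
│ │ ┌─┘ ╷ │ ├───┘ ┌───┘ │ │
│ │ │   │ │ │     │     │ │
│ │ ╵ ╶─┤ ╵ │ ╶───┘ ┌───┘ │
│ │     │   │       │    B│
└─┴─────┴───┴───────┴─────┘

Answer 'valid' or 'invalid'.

Checking path validity:
Result: Invalid move at step 88: cannot move from (6, 11) to (5, 12).

invalid

Correct solution:

┌─────┬───────┬─────┬─────┐
│A    │       │↱ ↓  │     │
│ ┌─╴ ╵ ┌─────┘ ╷ ╷ ╵ ┌─╴ │
│↓│     │↱ → → ↑│↓│   │   │
│ └───┐ │ ╶─┬───┘ ├───┘ ┌─┤
│↳ → ↓│ │↑ ↰│↓ ← ↲│     │ │
├───╴ │ └─┐ │ ┌─╴ ├───┐ ╵ │
│↓ ← ↲│   │↑│↓│   │↱ ↓│   │
│ ┌───┴───┘ │ │ ┌─┘ ╷ └───┤
│↓│↱ → → → ↑│↓│ │↱ ↑│↳ → ↓│
│ │ ╶─┬─────┘ ├─┘ ┌─┴───╴ │
│↓│↑ ↰│↓ ← ← ↲│↱ ↑│↓ ← ← ↲│
│ ├─╴ │ ╶───┬─┘ ╶─┤ ╶─────┤
│↓│↱ ↑│↳ → ↓│↱ ↑  │↳ → → ↓│
│ ╵ ╶─┴─┬─╴ │ ╶─┬─┴───┬─╴ │
│↳ ↑    │↓ ↲│↑  │     │↓ ↲│
│ ┌─┬───┤ ┌─┘ ┌─┘ ┌─┐ │ ╶─┤
│ │ │↓ ↰│↓│↱ ↑│   │ │ │↳ ↓│
│ ╵ │ ╷ ╵ │ ┌─┤ ┌─┘ │ ├─╴ │
│   │↓│↑ ↲│↑│ │ │   │ │  ↓│
│ ┌─┘ ├───┤ │ ╵ │ ╶─┘ │ ╷ │
│ │↓ ↲│↱ ↓│↑│   │     │ │↓│
│ │ ┌─┘ ╷ │ ├───┘ ┌───┘ │ │
│ │↓│↱ ↑│↓│↑│     │     │↓│
│ │ ╵ ╶─┤ ╵ │ ╶───┘ ┌───┘ │
│ │↳ ↑  │↳ ↑│       │    B│
└─┴─────┴───┴───────┴─────┘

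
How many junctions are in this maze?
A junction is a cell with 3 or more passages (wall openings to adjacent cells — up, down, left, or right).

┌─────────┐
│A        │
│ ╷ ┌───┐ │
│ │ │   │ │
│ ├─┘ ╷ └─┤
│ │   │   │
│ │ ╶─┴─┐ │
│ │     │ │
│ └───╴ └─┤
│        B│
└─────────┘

Checking each cell for number of passages:

Junctions found (3+ passages):
  (0, 1): 3 passages
  (4, 3): 3 passages
Total junctions: 2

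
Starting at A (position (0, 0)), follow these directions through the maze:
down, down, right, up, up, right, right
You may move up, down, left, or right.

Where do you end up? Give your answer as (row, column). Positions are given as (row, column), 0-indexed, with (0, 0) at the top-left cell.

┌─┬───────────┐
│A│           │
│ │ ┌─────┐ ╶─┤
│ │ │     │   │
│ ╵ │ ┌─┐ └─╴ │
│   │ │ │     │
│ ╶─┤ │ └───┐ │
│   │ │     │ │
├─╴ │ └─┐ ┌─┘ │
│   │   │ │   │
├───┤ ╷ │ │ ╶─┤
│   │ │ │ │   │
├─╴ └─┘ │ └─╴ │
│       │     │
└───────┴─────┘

Following directions step by step:
Start: (0, 0)
  down: (0, 0) → (1, 0)
  down: (1, 0) → (2, 0)
  right: (2, 0) → (2, 1)
  up: (2, 1) → (1, 1)
  up: (1, 1) → (0, 1)
  right: (0, 1) → (0, 2)
  right: (0, 2) → (0, 3)
Final position: (0, 3)

Path taken:

┌─┬───────────┐
│A│↱ → B      │
│ │ ┌─────┐ ╶─┤
│↓│↑│     │   │
│ ╵ │ ┌─┐ └─╴ │
│↳ ↑│ │ │     │
│ ╶─┤ │ └───┐ │
│   │ │     │ │
├─╴ │ └─┐ ┌─┘ │
│   │   │ │   │
├───┤ ╷ │ │ ╶─┤
│   │ │ │ │   │
├─╴ └─┘ │ └─╴ │
│       │     │
└───────┴─────┘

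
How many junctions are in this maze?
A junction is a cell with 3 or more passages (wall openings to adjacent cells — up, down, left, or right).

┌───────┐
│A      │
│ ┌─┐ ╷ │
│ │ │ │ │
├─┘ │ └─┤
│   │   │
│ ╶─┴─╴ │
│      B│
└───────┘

Checking each cell for number of passages:

Junctions found (3+ passages):
  (0, 2): 3 passages
Total junctions: 1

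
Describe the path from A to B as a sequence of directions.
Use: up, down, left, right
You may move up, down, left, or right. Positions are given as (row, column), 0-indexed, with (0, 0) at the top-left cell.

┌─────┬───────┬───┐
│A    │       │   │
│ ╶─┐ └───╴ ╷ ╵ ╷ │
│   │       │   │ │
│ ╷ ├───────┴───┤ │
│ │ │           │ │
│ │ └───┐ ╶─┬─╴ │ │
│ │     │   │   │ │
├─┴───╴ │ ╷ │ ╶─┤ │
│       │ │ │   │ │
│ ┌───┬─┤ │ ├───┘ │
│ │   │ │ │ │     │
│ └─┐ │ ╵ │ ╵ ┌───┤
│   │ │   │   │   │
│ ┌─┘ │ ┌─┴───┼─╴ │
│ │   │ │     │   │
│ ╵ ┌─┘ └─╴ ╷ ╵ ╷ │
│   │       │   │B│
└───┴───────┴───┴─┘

Finding the path and converting it to directions:
Path through cells: (0,0) → (0,1) → (0,2) → (1,2) → (1,3) → (1,4) → (1,5) → (0,5) → (0,6) → (1,6) → (1,7) → (0,7) → (0,8) → (1,8) → (2,8) → (3,8) → (4,8) → (5,8) → (5,7) → (5,6) → (6,6) → (6,5) → (5,5) → (4,5) → (3,5) → (3,4) → (4,4) → (5,4) → (6,4) → (6,3) → (7,3) → (8,3) → (8,4) → (8,5) → (7,5) → (7,6) → (8,6) → (8,7) → (7,7) → (7,8) → (8,8)
Directions: right, right, down, right, right, right, up, right, down, right, up, right, down, down, down, down, down, left, left, down, left, up, up, up, left, down, down, down, left, down, down, right, right, up, right, down, right, up, right, down

Solution:

┌─────┬───────┬───┐
│A → ↓│    ↱ ↓│↱ ↓│
│ ╶─┐ └───╴ ╷ ╵ ╷ │
│   │↳ → → ↑│↳ ↑│↓│
│ ╷ ├───────┴───┤ │
│ │ │           │↓│
│ │ └───┐ ╶─┬─╴ │ │
│ │     │↓ ↰│   │↓│
├─┴───╴ │ ╷ │ ╶─┤ │
│       │↓│↑│   │↓│
│ ┌───┬─┤ │ ├───┘ │
│ │   │ │↓│↑│↓ ← ↲│
│ └─┐ │ ╵ │ ╵ ┌───┤
│   │ │↓ ↲│↑ ↲│   │
│ ┌─┘ │ ┌─┴───┼─╴ │
│ │   │↓│  ↱ ↓│↱ ↓│
│ ╵ ┌─┘ └─╴ ╷ ╵ ╷ │
│   │  ↳ → ↑│↳ ↑│B│
└───┴───────┴───┴─┘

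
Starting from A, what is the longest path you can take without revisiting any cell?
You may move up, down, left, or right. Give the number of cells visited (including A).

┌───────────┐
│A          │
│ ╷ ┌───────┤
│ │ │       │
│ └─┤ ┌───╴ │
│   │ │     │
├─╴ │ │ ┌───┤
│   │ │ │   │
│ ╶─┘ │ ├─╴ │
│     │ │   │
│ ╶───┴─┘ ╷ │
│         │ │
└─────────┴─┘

Finding longest simple path using DFS:
Start: (0, 0)
Longest path visits 20 cells
Path: A → down → down → right → down → left → down → right → right → up → up → up → right → right → right → down → left → left → down → down

Solution:

┌───────────┐
│A          │
│ ╷ ┌───────┤
│↓│ │↱ → → ↓│
│ └─┤ ┌───╴ │
│↳ ↓│↑│↓ ← ↲│
├─╴ │ │ ┌───┤
│↓ ↲│↑│↓│   │
│ ╶─┘ │ ├─╴ │
│↳ → ↑│B│   │
│ ╶───┴─┘ ╷ │
│         │ │
└─────────┴─┘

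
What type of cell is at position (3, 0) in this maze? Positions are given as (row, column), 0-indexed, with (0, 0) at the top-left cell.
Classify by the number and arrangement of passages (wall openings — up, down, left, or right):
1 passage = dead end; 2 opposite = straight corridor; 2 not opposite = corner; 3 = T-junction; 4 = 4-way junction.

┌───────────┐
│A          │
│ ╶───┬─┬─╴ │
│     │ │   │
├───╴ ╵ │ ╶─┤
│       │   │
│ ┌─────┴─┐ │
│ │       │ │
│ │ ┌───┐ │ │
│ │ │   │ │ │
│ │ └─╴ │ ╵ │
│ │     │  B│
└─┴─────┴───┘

Checking cell at (3, 0):
Number of passages: 2
Cell type: straight corridor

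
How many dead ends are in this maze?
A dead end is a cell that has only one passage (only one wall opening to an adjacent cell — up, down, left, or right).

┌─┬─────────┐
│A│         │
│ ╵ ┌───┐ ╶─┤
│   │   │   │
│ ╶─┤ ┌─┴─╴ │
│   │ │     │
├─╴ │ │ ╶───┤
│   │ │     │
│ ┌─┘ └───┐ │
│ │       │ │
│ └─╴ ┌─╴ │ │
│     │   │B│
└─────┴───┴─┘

Checking each cell for number of passages:

Dead ends found at positions:
  (0, 0)
  (0, 5)
  (1, 3)
  (4, 1)
  (5, 3)
  (5, 5)
Total dead ends: 6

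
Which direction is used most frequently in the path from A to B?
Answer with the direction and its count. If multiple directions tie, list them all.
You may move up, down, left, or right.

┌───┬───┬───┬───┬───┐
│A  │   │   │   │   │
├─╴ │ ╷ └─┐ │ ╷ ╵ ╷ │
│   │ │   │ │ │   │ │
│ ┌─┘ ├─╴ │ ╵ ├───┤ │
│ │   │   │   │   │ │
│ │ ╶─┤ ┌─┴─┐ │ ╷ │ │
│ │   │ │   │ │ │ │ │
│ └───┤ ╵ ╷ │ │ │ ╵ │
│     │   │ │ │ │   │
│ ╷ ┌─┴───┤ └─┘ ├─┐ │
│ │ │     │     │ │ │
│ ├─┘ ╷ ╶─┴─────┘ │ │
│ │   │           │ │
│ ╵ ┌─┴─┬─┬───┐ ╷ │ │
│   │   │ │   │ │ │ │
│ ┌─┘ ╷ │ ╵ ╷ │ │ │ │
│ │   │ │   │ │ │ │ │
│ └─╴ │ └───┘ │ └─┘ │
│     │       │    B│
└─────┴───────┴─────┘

Directions: right, down, left, down, down, down, down, down, down, right, up, right, up, right, down, right, right, right, right, down, down, down, right, right
Counts: {'right': 10, 'down': 11, 'left': 1, 'up': 2}
Most common: down (11 times)

Solution:

┌───┬───┬───┬───┬───┐
│A ↓│   │   │   │   │
├─╴ │ ╷ └─┐ │ ╷ ╵ ╷ │
│↓ ↲│ │   │ │ │   │ │
│ ┌─┘ ├─╴ │ ╵ ├───┤ │
│↓│   │   │   │   │ │
│ │ ╶─┤ ┌─┴─┐ │ ╷ │ │
│↓│   │ │   │ │ │ │ │
│ └───┤ ╵ ╷ │ │ │ ╵ │
│↓    │   │ │ │ │   │
│ ╷ ┌─┴───┤ └─┘ ├─┐ │
│↓│ │↱ ↓  │     │ │ │
│ ├─┘ ╷ ╶─┴─────┘ │ │
│↓│↱ ↑│↳ → → → ↓  │ │
│ ╵ ┌─┴─┬─┬───┐ ╷ │ │
│↳ ↑│   │ │   │↓│ │ │
│ ┌─┘ ╷ │ ╵ ╷ │ │ │ │
│ │   │ │   │ │↓│ │ │
│ └─╴ │ └───┘ │ └─┘ │
│     │       │↳ → B│
└─────┴───────┴─────┘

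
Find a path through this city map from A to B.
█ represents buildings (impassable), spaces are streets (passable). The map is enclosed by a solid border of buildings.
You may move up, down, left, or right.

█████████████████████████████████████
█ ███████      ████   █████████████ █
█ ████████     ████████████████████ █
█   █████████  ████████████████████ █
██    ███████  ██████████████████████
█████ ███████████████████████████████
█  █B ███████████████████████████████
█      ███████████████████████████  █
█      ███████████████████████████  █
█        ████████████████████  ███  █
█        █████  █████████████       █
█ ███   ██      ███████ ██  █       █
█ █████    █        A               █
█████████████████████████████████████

Finding the shortest path from A to B:
Movement: cardinal only
Path length: 24 steps
Directions: left → left → left → left → left → up → left → left → left → left → left → down → left → left → left → up → up → up → left → up → up → left → up → left

Solution:

█████████████████████████████████████
█ ███████      ████   █████████████ █
█ ████████     ████████████████████ █
█   █████████  ████████████████████ █
██    ███████  ██████████████████████
█████ ███████████████████████████████
█  █B↰███████████████████████████████
█    ↑↰███████████████████████████  █
█     ↑███████████████████████████  █
█     ↑↰ ████████████████████  ███  █
█      ↑ █████  █████████████       █
█ ███  ↑██↓←←←←↰███████ ██  █       █
█ █████↑←←↲█   ↑←←←←A               █
█████████████████████████████████████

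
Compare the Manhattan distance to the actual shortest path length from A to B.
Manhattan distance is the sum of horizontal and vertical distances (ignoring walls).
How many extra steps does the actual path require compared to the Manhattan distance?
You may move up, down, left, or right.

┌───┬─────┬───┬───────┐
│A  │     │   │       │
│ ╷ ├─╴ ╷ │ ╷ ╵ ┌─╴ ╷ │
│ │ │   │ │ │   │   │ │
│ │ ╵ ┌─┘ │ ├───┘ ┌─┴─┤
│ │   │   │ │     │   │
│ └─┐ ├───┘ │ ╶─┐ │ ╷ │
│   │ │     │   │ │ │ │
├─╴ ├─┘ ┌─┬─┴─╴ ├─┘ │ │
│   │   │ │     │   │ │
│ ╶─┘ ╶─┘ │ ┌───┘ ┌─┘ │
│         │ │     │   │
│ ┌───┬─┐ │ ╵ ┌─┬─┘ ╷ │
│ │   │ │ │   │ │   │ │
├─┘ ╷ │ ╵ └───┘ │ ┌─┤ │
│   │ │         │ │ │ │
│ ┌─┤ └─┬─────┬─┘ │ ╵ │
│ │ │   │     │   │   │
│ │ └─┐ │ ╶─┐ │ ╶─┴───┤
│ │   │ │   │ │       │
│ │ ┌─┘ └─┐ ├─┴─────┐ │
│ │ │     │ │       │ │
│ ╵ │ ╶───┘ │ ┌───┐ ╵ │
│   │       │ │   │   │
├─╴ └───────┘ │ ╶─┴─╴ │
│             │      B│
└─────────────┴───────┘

Manhattan distance: |12 - 0| + |10 - 0| = 22
Actual path length: 60
Extra steps: 60 - 22 = 38

Solution:

┌───┬─────┬───┬───────┐
│A  │     │↱ ↓│↱ → ↓  │
│ ╷ ├─╴ ╷ │ ╷ ╵ ┌─╴ ╷ │
│↓│ │   │ │↑│↳ ↑│↓ ↲│ │
│ │ ╵ ┌─┘ │ ├───┘ ┌─┴─┤
│↓│   │   │↑│↓ ← ↲│↱ ↓│
│ └─┐ ├───┘ │ ╶─┐ │ ╷ │
│↳ ↓│ │↱ → ↑│↳ ↓│ │↑│↓│
├─╴ ├─┘ ┌─┬─┴─╴ ├─┘ │ │
│↓ ↲│↱ ↑│ │↓ ← ↲│↱ ↑│↓│
│ ╶─┘ ╶─┘ │ ┌───┘ ┌─┘ │
│↳ → ↑    │↓│↱ → ↑│↓ ↲│
│ ┌───┬─┐ │ ╵ ┌─┬─┘ ╷ │
│ │   │ │ │↳ ↑│ │↓ ↲│ │
├─┘ ╷ │ ╵ └───┘ │ ┌─┤ │
│   │ │         │↓│ │ │
│ ┌─┤ └─┬─────┬─┘ │ ╵ │
│ │ │   │     │↓ ↲│   │
│ │ └─┐ │ ╶─┐ │ ╶─┴───┤
│ │   │ │   │ │↳ → → ↓│
│ │ ┌─┘ └─┐ ├─┴─────┐ │
│ │ │     │ │       │↓│
│ ╵ │ ╶───┘ │ ┌───┐ ╵ │
│   │       │ │   │  ↓│
├─╴ └───────┘ │ ╶─┴─╴ │
│             │      B│
└─────────────┴───────┘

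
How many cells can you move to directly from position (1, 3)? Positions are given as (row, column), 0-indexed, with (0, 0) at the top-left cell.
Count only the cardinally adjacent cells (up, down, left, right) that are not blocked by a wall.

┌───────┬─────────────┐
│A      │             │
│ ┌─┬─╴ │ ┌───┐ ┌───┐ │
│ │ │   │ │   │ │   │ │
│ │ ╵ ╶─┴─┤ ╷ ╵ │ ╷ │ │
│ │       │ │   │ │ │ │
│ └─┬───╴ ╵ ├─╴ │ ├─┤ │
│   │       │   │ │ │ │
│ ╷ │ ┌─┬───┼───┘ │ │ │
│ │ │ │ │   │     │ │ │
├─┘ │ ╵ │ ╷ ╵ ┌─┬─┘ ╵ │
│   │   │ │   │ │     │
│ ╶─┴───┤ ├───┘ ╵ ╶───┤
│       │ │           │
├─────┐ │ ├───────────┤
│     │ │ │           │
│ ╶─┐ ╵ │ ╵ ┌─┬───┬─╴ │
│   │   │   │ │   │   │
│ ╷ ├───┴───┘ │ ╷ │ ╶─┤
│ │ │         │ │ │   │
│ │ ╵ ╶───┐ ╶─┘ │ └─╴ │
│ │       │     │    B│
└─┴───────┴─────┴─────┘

Checking passable neighbors of (1, 3):
Neighbors: (0, 3), (1, 2)
Count: 2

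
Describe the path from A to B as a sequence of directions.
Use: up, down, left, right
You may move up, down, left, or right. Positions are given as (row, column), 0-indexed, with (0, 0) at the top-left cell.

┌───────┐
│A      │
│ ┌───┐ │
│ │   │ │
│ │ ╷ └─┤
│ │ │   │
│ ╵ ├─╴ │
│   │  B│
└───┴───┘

Finding the path and converting it to directions:
Path through cells: (0,0) → (1,0) → (2,0) → (3,0) → (3,1) → (2,1) → (1,1) → (1,2) → (2,2) → (2,3) → (3,3)
Directions: down, down, down, right, up, up, right, down, right, down

Solution:

┌───────┐
│A      │
│ ┌───┐ │
│↓│↱ ↓│ │
│ │ ╷ └─┤
│↓│↑│↳ ↓│
│ ╵ ├─╴ │
│↳ ↑│  B│
└───┴───┘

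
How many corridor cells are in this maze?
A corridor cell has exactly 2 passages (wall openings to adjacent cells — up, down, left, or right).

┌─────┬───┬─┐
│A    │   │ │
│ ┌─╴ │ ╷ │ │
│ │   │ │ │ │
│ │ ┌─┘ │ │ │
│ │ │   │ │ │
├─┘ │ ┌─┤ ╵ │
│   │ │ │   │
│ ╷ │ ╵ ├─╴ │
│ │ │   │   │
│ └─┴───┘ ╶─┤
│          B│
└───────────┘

Counting cells with exactly 2 passages:
Total corridor cells: 28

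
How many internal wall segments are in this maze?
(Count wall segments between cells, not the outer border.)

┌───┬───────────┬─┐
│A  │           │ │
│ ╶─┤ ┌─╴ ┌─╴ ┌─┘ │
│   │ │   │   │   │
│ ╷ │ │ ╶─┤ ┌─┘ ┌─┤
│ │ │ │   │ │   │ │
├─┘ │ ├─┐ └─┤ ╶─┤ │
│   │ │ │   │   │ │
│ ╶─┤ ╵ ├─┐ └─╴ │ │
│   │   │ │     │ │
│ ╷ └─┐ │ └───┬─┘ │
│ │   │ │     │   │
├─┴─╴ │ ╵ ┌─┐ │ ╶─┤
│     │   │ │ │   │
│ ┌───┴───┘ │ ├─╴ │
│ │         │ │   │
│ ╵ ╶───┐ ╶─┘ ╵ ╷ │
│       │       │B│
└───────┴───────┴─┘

Counting internal wall segments:
Total internal walls: 64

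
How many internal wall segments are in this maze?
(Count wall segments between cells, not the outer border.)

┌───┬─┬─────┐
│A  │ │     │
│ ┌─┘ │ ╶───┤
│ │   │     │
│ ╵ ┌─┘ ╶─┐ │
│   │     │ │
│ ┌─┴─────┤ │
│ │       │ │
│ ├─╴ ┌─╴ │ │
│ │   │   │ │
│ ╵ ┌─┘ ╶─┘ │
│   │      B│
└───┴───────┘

Counting internal wall segments:
Total internal walls: 25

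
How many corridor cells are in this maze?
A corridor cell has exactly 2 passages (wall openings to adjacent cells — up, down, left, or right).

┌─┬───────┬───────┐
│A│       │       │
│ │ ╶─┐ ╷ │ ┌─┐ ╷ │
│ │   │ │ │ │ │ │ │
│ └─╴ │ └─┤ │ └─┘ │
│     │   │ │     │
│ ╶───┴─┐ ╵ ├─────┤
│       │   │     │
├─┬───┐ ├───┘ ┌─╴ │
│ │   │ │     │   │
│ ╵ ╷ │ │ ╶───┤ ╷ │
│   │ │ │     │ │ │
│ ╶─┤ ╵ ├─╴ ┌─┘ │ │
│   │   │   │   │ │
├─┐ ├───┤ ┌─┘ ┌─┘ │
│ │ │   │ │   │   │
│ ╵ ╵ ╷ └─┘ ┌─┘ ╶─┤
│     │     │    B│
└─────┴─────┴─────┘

Counting cells with exactly 2 passages:
Total corridor cells: 63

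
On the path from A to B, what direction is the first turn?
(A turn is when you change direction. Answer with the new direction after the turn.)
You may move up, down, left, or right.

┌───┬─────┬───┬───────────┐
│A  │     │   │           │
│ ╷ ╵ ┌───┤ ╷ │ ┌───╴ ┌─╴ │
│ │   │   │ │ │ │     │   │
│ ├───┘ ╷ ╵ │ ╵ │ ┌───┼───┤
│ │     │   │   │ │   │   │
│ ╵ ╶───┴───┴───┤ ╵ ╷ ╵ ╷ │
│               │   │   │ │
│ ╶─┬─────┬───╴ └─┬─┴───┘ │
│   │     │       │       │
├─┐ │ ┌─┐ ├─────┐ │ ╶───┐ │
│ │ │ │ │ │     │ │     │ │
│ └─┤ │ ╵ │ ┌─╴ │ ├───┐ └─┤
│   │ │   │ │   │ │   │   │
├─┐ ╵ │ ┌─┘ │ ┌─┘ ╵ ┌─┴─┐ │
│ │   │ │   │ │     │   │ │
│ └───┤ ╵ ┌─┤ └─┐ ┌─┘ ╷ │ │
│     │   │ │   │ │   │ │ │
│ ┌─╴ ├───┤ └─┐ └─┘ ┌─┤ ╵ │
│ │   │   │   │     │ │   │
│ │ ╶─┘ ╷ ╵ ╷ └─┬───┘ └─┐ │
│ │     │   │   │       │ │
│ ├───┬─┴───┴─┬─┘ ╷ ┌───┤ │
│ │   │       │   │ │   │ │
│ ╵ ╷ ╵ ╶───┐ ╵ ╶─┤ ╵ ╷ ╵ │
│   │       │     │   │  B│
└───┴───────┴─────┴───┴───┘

Directions: down, down, down, right, up, right, right, up, right, down, right, up, up, right, down, down, right, up, up, right, right, right, down, left, left, down, down, right, up, right, down, right, up, right, down, down, left, left, left, down, right, right, down, right, down, down, down, down, down, down
First turn direction: right

Solution:

┌───┬─────┬───┬───────────┐
│A  │     │↱ ↓│↱ → → ↓    │
│ ╷ ╵ ┌───┤ ╷ │ ┌───╴ ┌─╴ │
│↓│   │↱ ↓│↑│↓│↑│↓ ← ↲│   │
│ ├───┘ ╷ ╵ │ ╵ │ ┌───┼───┤
│↓│↱ → ↑│↳ ↑│↳ ↑│↓│↱ ↓│↱ ↓│
│ ╵ ╶───┴───┴───┤ ╵ ╷ ╵ ╷ │
│↳ ↑            │↳ ↑│↳ ↑│↓│
│ ╶─┬─────┬───╴ └─┬─┴───┘ │
│   │     │       │↓ ← ← ↲│
├─┐ │ ┌─┐ ├─────┐ │ ╶───┐ │
│ │ │ │ │ │     │ │↳ → ↓│ │
│ └─┤ │ ╵ │ ┌─╴ │ ├───┐ └─┤
│   │ │   │ │   │ │   │↳ ↓│
├─┐ ╵ │ ┌─┘ │ ┌─┘ ╵ ┌─┴─┐ │
│ │   │ │   │ │     │   │↓│
│ └───┤ ╵ ┌─┤ └─┐ ┌─┘ ╷ │ │
│     │   │ │   │ │   │ │↓│
│ ┌─╴ ├───┤ └─┐ └─┘ ┌─┤ ╵ │
│ │   │   │   │     │ │  ↓│
│ │ ╶─┘ ╷ ╵ ╷ └─┬───┘ └─┐ │
│ │     │   │   │       │↓│
│ ├───┬─┴───┴─┬─┘ ╷ ┌───┤ │
│ │   │       │   │ │   │↓│
│ ╵ ╷ ╵ ╶───┐ ╵ ╶─┤ ╵ ╷ ╵ │
│   │       │     │   │  B│
└───┴───────┴─────┴───┴───┘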